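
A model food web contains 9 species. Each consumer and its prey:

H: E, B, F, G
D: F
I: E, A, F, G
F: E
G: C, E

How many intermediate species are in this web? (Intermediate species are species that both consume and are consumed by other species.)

Intermediate species (has both prey and predators): F, G.
Count: 2.

2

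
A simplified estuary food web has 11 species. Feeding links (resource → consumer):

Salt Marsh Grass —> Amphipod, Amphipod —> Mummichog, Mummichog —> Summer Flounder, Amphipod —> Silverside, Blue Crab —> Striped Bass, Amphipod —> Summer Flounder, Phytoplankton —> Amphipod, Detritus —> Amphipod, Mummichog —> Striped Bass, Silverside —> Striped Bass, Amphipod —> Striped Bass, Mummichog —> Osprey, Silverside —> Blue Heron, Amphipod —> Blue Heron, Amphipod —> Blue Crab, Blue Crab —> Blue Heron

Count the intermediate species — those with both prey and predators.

Intermediate species (has both prey and predators): Amphipod, Blue Crab, Mummichog, Silverside.
Count: 4.

4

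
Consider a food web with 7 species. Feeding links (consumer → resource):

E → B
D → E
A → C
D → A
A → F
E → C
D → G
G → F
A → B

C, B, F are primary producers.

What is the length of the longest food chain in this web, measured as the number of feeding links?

2 links

One longest chain: F → G → D.
It has 3 species and 2 links.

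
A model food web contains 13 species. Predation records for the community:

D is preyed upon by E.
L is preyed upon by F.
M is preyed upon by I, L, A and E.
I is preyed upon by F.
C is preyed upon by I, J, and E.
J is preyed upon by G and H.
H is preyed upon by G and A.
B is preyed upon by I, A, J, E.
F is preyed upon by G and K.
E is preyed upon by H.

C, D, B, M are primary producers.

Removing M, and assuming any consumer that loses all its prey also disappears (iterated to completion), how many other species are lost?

1

Remove M.
Round 1: L (all prey gone) → extinct.
No further losses. Total secondary extinctions: 1.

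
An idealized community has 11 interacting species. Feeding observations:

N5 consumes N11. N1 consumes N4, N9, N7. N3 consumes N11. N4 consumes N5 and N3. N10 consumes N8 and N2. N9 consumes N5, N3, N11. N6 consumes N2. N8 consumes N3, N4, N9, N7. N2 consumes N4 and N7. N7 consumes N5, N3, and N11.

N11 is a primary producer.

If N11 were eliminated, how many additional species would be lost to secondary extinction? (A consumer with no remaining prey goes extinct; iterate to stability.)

Remove N11.
Round 1: N5 (all prey gone), N3 (all prey gone) → extinct.
Round 2: N9 (all prey gone), N4 (all prey gone), N7 (all prey gone) → extinct.
Round 3: N8 (all prey gone), N2 (all prey gone), N1 (all prey gone) → extinct.
Round 4: N6 (all prey gone), N10 (all prey gone) → extinct.
No further losses. Total secondary extinctions: 10.

10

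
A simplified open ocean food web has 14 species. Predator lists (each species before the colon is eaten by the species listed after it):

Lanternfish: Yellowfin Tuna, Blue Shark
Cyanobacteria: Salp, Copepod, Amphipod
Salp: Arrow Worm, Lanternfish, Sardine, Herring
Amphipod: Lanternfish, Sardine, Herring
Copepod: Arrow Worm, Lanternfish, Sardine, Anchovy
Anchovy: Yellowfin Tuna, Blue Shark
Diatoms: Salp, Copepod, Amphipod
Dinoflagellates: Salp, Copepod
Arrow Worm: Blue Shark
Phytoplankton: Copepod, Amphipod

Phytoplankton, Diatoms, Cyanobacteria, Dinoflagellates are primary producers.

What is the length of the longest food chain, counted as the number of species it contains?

4 species

One longest chain: Diatoms → Salp → Lanternfish → Yellowfin Tuna.
It has 4 species and 3 links.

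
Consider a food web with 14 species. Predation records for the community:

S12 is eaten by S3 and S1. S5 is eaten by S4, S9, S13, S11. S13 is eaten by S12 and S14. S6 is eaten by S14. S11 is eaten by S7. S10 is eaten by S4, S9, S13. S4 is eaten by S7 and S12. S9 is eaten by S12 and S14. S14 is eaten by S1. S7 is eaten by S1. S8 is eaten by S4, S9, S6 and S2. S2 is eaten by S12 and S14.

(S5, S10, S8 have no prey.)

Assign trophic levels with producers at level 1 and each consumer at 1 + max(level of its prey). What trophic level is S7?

Trophic level 3

S5 is a producer → level 1.
S11 eats S5 → level 2.
S7 eats S11 (level 2); other prey at levels: S4 2 → level 3.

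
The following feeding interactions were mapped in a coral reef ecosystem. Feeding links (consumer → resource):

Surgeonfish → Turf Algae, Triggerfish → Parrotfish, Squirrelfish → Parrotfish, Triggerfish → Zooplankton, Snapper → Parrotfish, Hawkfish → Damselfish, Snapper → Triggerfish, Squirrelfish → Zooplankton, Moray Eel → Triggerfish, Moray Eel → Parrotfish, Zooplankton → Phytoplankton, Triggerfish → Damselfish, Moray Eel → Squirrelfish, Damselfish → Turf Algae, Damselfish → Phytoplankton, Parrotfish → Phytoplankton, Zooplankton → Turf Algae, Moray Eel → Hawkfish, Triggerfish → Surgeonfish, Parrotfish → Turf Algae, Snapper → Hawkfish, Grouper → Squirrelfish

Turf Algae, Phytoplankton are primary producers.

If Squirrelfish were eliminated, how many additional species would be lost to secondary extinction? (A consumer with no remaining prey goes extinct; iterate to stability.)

1

Remove Squirrelfish.
Round 1: Grouper (all prey gone) → extinct.
No further losses. Total secondary extinctions: 1.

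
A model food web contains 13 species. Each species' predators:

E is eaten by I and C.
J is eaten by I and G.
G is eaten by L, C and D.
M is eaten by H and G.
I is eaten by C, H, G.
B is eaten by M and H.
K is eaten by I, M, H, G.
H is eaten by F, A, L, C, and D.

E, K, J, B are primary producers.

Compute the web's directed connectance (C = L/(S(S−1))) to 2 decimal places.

The web has S = 13 species and L = 23 feeding links.
C = L / (S(S−1)) = 23 / 156 = 0.1474 ≈ 0.15.

C = 0.15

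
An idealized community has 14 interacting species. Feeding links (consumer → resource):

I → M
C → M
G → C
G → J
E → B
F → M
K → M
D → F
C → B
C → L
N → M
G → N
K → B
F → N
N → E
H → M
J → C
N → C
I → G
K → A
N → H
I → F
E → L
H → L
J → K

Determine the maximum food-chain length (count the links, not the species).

One longest chain: M → K → J → G → I.
It has 5 species and 4 links.

4 links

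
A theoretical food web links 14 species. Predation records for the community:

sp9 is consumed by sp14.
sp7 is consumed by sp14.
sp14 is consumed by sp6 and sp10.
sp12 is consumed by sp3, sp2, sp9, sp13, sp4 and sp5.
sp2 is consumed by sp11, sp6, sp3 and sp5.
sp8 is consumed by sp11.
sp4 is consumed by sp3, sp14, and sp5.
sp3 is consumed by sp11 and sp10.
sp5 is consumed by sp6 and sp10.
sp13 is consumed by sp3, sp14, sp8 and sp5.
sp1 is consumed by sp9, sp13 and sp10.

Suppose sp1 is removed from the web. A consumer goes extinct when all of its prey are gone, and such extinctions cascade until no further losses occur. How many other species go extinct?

Remove sp1.
Every predator of it retains at least one other prey: sp13 still has sp12; sp9 still has sp12; sp10 still has sp3, sp5, sp14.
No consumer loses all prey, so no secondary extinctions occur.

0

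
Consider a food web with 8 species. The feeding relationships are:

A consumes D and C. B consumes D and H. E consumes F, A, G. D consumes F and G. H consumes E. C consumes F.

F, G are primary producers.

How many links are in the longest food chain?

5 links

One longest chain: F → C → A → E → H → B.
It has 6 species and 5 links.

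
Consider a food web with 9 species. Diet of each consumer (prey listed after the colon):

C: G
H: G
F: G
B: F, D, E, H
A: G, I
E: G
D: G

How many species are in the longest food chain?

One longest chain: G → F → B.
It has 3 species and 2 links.

3 species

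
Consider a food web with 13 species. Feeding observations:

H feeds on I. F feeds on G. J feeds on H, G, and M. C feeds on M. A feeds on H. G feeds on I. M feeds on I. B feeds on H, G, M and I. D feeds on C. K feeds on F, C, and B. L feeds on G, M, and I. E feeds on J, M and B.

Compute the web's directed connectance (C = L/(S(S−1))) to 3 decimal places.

The web has S = 13 species and L = 23 feeding links.
C = L / (S(S−1)) = 23 / 156 = 0.1474 ≈ 0.147.

C = 0.147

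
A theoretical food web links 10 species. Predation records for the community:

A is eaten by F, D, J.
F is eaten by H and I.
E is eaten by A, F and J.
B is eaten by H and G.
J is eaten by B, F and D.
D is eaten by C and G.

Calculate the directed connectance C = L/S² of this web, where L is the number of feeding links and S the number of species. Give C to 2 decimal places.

The web has S = 10 species and L = 15 feeding links.
C = L / S² = 15 / 100 = 0.1500 ≈ 0.15.

C = 0.15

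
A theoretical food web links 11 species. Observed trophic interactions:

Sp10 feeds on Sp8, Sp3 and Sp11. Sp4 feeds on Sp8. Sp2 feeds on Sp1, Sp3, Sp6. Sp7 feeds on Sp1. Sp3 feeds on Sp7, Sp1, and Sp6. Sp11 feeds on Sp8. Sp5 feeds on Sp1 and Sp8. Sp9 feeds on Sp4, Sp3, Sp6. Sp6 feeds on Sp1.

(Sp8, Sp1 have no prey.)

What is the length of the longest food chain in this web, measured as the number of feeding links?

One longest chain: Sp1 → Sp6 → Sp3 → Sp9.
It has 4 species and 3 links.

3 links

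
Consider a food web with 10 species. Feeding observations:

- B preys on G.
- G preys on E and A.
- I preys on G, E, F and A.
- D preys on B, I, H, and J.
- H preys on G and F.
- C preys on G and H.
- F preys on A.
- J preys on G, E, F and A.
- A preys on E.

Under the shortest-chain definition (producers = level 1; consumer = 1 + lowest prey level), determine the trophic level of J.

E is a producer → level 1.
J eats E → level 2.

Trophic level 2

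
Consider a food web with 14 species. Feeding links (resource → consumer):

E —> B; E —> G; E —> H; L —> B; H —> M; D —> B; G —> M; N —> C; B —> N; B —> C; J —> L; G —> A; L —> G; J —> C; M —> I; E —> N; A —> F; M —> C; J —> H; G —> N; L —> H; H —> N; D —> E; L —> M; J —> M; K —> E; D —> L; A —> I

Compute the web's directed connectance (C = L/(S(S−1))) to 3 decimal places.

The web has S = 14 species and L = 28 feeding links.
C = L / (S(S−1)) = 28 / 182 = 0.1538 ≈ 0.154.

C = 0.154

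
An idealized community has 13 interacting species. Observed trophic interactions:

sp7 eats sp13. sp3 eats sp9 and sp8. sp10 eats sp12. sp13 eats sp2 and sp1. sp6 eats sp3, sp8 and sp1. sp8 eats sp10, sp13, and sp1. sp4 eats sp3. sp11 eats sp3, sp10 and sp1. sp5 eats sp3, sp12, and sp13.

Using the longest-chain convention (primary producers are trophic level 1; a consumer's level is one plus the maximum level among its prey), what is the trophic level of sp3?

Trophic level 4

sp12 is a producer → level 1.
sp10 eats sp12 → level 2.
sp8 eats sp10 (level 2); other prey at levels: sp1 1, sp13 2 → level 3.
sp3 eats sp8 (level 3); other prey at levels: sp9 1 → level 4.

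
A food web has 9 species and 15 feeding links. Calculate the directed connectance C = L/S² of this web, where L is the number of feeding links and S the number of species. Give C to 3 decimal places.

The web has S = 9 species and L = 15 feeding links.
C = L / S² = 15 / 81 = 0.1852 ≈ 0.185.

C = 0.185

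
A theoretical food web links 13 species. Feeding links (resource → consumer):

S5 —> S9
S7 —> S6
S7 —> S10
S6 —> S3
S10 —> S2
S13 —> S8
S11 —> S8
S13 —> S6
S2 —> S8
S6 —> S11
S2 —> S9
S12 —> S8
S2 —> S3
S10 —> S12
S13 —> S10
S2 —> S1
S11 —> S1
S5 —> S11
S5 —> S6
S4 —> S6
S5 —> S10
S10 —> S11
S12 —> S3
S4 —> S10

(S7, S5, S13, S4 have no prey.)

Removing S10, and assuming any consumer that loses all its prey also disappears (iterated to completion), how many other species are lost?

2

Remove S10.
Round 1: S2 (all prey gone), S12 (all prey gone) → extinct.
No further losses. Total secondary extinctions: 2.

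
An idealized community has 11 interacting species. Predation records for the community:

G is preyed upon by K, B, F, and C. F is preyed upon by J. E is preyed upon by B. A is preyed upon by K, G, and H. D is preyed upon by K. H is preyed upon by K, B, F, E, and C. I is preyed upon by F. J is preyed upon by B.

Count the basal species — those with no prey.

3

Basal species (no prey listed): A, D, I.
Count: 3.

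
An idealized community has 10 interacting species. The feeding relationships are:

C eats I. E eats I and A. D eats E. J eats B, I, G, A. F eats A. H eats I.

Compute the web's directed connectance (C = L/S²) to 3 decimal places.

C = 0.100

The web has S = 10 species and L = 10 feeding links.
C = L / S² = 10 / 100 = 0.1000 ≈ 0.100.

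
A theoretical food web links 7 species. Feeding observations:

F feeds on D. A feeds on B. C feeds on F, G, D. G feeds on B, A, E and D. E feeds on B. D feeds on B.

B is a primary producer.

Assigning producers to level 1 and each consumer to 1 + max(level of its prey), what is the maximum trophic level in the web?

4

Producers (level 1): B.
B → D → F → C gives C level 4.
No species has a prey at level 4, so no species reaches level 5.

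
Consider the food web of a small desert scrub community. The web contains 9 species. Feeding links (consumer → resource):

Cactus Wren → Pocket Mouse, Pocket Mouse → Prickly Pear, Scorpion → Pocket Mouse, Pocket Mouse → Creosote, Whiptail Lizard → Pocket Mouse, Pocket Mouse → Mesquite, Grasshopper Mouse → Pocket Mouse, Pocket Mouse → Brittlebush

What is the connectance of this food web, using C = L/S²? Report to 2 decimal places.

The web has S = 9 species and L = 8 feeding links.
C = L / S² = 8 / 81 = 0.0988 ≈ 0.10.

C = 0.10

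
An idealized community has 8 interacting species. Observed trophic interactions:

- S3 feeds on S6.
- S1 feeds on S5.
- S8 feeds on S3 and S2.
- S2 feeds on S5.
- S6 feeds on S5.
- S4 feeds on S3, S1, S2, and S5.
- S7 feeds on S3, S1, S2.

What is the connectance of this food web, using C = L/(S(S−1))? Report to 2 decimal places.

The web has S = 8 species and L = 13 feeding links.
C = L / (S(S−1)) = 13 / 56 = 0.2321 ≈ 0.23.

C = 0.23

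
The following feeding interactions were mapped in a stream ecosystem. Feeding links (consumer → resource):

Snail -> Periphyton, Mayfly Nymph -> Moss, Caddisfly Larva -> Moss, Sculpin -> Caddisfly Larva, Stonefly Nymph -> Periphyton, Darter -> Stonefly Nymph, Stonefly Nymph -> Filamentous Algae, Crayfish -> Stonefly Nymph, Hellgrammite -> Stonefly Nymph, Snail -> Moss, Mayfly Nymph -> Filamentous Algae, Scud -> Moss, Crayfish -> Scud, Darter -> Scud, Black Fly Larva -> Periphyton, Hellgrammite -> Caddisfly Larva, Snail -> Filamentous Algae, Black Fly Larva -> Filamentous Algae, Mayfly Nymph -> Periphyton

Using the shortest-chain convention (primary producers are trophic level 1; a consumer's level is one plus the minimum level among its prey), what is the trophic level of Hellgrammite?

Trophic level 3

Periphyton is a producer → level 1.
Stonefly Nymph eats Periphyton → level 2.
Hellgrammite eats Stonefly Nymph → level 3.
No prey of Hellgrammite is below level 2, so 3 is the minimum.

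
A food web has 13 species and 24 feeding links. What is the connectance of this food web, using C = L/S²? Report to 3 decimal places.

C = 0.142

The web has S = 13 species and L = 24 feeding links.
C = L / S² = 24 / 169 = 0.1420 ≈ 0.142.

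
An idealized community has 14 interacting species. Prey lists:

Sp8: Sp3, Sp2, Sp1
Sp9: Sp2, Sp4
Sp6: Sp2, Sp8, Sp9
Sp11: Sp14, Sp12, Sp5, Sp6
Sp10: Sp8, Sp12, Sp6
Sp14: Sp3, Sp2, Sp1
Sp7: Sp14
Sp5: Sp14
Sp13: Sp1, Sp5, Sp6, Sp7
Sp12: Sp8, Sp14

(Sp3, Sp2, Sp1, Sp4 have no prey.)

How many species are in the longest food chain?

4 species

One longest chain: Sp3 → Sp14 → Sp5 → Sp13.
It has 4 species and 3 links.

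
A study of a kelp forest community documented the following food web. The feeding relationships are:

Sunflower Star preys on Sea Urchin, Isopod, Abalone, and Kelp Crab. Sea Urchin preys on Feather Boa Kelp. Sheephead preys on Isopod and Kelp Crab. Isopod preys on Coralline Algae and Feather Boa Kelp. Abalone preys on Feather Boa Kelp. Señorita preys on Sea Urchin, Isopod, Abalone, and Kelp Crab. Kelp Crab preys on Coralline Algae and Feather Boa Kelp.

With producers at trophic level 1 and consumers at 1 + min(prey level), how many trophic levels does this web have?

3

Producers (level 1): Feather Boa Kelp, Coralline Algae.
Following each consumer down to its lowest-level prey: Feather Boa Kelp → Isopod → Sunflower Star (levels 1 through 3).
All prey of Sunflower Star (Isopod 2, Sea Urchin 2, Abalone 2, Kelp Crab 2) are at level 2 or above, so Sunflower Star is at level 1 + 2 = 3.
Every consumer has at least one prey at level 2 or below, so none exceeds level 3.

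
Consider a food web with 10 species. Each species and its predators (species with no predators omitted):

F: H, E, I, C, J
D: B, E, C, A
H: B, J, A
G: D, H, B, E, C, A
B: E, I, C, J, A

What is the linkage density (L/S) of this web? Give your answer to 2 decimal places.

There are L = 23 links among S = 10 species.
L/S = 23/10 = 2.3000 ≈ 2.30.

L/S = 2.30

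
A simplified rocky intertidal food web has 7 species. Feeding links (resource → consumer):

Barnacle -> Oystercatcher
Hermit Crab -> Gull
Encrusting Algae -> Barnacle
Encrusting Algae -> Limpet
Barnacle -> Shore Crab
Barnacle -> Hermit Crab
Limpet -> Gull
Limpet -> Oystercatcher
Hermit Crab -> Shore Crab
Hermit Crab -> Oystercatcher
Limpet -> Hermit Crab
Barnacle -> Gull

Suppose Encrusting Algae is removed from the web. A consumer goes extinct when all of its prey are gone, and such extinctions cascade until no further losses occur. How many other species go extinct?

Remove Encrusting Algae.
Round 1: Barnacle (all prey gone), Limpet (all prey gone) → extinct.
Round 2: Hermit Crab (all prey gone) → extinct.
Round 3: Gull (all prey gone), Oystercatcher (all prey gone), Shore Crab (all prey gone) → extinct.
No further losses. Total secondary extinctions: 6.

6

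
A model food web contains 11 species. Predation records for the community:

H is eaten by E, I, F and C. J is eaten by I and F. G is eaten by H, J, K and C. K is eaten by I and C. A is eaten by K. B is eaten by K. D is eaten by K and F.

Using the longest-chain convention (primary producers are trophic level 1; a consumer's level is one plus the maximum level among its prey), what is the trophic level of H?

G is a producer → level 1.
H eats G → level 2.

Trophic level 2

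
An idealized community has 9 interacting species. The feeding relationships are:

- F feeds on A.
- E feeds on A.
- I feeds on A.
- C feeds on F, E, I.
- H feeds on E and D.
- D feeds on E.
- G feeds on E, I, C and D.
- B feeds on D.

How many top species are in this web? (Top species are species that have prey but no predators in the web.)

3

Top species (has prey, but nothing eats it): B, G, H.
Count: 3.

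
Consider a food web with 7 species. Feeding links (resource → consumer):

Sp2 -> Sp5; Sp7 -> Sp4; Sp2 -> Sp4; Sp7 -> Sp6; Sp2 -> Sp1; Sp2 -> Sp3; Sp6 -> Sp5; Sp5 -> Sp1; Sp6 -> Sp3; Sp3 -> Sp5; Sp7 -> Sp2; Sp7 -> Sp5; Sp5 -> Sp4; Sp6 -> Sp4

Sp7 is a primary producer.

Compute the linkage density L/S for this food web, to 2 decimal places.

There are L = 14 links among S = 7 species.
L/S = 14/7 = 2.0000 ≈ 2.00.

L/S = 2.00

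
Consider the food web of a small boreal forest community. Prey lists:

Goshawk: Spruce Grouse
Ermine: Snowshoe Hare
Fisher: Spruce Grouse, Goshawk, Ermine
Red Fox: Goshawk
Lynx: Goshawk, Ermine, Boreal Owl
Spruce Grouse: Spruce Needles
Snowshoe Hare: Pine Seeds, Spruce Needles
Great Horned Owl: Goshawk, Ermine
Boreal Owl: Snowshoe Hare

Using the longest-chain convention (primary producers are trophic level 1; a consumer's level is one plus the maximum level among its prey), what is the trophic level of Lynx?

Spruce Needles is a producer → level 1.
Spruce Grouse eats Spruce Needles → level 2.
Goshawk eats Spruce Grouse → level 3.
Lynx eats Goshawk (level 3); other prey at levels: Ermine 3, Boreal Owl 3 → level 4.

Trophic level 4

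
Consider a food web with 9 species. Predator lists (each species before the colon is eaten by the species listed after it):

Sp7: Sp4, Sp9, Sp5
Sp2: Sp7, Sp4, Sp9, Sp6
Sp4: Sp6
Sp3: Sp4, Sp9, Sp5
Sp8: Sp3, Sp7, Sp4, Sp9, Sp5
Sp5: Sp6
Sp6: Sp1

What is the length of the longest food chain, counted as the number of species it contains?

One longest chain: Sp8 → Sp3 → Sp4 → Sp6 → Sp1.
It has 5 species and 4 links.

5 species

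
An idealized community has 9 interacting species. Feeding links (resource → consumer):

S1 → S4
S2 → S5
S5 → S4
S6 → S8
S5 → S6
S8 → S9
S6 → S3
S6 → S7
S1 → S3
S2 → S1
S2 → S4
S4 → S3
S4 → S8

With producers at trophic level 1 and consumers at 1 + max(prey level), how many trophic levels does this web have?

5

Producers (level 1): S2.
S2 → S5 → S6 → S8 → S9 gives S9 level 5.
No species has a prey at level 5, so no species reaches level 6.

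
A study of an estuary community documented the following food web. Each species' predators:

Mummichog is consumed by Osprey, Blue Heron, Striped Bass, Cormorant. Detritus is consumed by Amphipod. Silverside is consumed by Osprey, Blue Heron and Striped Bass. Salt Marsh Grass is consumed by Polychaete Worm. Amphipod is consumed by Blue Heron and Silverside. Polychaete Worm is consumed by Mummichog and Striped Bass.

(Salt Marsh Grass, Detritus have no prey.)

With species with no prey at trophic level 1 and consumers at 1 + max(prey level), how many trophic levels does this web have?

4

Basal resources (level 1): Salt Marsh Grass, Detritus.
Salt Marsh Grass → Polychaete Worm → Mummichog → Osprey gives Osprey level 4.
No species has a prey at level 4, so no species reaches level 5.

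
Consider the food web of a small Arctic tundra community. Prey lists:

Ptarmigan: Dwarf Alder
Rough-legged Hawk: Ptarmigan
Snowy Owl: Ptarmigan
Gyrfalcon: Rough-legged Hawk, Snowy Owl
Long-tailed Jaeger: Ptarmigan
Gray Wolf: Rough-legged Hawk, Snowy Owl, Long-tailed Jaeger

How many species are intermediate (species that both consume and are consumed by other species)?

Intermediate species (has both prey and predators): Ptarmigan, Rough-legged Hawk, Snowy Owl, Long-tailed Jaeger.
Count: 4.

4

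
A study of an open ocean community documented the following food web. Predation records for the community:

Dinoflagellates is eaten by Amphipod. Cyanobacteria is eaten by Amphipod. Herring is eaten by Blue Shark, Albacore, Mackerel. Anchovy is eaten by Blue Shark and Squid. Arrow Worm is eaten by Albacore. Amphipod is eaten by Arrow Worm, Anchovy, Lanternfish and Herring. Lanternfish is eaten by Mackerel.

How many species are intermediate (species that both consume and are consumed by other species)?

5

Intermediate species (has both prey and predators): Amphipod, Herring, Anchovy, Arrow Worm, Lanternfish.
Count: 5.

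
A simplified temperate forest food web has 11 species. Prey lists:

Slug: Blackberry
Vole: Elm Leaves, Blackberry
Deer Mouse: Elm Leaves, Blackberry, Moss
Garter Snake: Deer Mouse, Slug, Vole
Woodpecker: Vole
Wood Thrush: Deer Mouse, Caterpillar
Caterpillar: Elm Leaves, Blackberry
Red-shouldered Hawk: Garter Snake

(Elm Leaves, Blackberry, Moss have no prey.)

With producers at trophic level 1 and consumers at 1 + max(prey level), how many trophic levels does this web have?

4

Producers (level 1): Elm Leaves, Blackberry, Moss.
Elm Leaves → Deer Mouse → Garter Snake → Red-shouldered Hawk gives Red-shouldered Hawk level 4.
No species has a prey at level 4, so no species reaches level 5.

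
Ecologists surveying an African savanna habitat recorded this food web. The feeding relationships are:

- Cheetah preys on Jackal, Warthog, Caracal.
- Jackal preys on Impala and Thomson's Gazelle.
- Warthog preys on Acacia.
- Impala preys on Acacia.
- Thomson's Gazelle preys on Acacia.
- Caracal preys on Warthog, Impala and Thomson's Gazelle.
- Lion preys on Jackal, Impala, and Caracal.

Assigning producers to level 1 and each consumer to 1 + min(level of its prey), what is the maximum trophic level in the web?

Producers (level 1): Acacia.
Following each consumer down to its lowest-level prey: Acacia → Impala → Lion (levels 1 through 3).
All prey of Lion (Impala 2, Caracal 3, Jackal 3) are at level 2 or above, so Lion is at level 1 + 2 = 3.
Every consumer has at least one prey at level 2 or below, so none exceeds level 3.

3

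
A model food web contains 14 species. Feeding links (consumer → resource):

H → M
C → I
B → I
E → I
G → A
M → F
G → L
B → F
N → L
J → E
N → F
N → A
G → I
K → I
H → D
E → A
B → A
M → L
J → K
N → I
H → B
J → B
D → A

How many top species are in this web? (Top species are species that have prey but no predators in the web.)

5

Top species (has prey, but nothing eats it): C, G, N, H, J.
Count: 5.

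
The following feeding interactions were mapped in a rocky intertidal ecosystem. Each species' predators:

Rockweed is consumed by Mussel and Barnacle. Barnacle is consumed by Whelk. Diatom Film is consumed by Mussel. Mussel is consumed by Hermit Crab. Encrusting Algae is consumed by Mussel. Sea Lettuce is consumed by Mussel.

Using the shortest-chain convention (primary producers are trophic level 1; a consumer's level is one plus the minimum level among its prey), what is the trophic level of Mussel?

Trophic level 2

Encrusting Algae is a producer → level 1.
Mussel eats Encrusting Algae → level 2.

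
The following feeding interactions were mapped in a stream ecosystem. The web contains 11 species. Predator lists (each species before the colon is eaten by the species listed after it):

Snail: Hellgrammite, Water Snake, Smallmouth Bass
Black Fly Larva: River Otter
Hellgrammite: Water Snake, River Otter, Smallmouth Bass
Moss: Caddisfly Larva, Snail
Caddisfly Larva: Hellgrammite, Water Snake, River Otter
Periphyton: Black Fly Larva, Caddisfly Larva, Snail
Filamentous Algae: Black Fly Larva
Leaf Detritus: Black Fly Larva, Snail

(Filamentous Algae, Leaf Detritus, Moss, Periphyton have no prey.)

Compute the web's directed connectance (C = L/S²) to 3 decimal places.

The web has S = 11 species and L = 18 feeding links.
C = L / S² = 18 / 121 = 0.1488 ≈ 0.149.

C = 0.149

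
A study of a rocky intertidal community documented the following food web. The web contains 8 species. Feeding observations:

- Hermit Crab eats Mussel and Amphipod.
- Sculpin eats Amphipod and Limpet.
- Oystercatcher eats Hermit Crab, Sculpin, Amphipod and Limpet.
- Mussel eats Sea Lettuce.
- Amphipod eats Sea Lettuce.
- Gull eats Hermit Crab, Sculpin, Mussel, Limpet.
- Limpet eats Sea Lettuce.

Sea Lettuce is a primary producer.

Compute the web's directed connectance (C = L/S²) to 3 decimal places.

The web has S = 8 species and L = 15 feeding links.
C = L / S² = 15 / 64 = 0.2344 ≈ 0.234.

C = 0.234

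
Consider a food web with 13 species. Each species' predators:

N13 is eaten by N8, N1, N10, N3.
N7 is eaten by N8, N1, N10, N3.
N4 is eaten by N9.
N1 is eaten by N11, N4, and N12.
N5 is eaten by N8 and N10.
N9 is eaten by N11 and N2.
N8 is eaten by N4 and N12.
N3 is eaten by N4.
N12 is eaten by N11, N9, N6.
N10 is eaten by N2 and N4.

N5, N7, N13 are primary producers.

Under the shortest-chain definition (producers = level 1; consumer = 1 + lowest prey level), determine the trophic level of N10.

Trophic level 2

N5 is a producer → level 1.
N10 eats N5 → level 2.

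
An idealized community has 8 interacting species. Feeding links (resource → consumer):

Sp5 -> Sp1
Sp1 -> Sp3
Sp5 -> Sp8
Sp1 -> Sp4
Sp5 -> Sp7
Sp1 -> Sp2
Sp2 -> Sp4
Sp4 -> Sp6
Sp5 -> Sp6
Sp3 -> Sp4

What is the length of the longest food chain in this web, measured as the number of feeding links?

4 links

One longest chain: Sp5 → Sp1 → Sp2 → Sp4 → Sp6.
It has 5 species and 4 links.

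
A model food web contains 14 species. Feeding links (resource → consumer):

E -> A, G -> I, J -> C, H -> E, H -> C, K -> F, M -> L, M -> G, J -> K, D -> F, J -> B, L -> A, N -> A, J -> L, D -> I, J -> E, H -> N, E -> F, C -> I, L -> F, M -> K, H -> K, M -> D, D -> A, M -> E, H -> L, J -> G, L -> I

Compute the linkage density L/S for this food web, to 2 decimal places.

There are L = 28 links among S = 14 species.
L/S = 28/14 = 2.0000 ≈ 2.00.

L/S = 2.00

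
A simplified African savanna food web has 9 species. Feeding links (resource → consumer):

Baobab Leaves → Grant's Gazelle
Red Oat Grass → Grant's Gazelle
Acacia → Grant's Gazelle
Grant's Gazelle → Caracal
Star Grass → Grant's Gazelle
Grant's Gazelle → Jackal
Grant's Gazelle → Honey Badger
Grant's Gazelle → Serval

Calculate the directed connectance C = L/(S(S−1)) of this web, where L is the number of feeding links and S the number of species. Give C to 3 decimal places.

C = 0.111

The web has S = 9 species and L = 8 feeding links.
C = L / (S(S−1)) = 8 / 72 = 0.1111 ≈ 0.111.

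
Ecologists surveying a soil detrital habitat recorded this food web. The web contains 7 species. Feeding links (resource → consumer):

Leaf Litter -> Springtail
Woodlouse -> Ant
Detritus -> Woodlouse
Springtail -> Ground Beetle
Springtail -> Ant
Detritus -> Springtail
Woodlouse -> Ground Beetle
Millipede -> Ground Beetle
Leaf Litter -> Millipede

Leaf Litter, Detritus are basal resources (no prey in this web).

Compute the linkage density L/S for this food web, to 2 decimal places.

L/S = 1.29

There are L = 9 links among S = 7 species.
L/S = 9/7 = 1.2857 ≈ 1.29.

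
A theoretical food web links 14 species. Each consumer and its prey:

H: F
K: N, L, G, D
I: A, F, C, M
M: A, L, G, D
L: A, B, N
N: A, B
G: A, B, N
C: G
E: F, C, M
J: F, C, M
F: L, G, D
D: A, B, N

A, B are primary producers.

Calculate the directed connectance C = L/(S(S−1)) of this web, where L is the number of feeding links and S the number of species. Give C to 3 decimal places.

The web has S = 14 species and L = 34 feeding links.
C = L / (S(S−1)) = 34 / 182 = 0.1868 ≈ 0.187.

C = 0.187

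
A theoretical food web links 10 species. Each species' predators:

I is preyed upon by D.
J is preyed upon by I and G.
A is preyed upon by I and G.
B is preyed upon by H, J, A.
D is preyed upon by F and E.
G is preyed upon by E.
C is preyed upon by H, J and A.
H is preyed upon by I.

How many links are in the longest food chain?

4 links

One longest chain: C → H → I → D → F.
It has 5 species and 4 links.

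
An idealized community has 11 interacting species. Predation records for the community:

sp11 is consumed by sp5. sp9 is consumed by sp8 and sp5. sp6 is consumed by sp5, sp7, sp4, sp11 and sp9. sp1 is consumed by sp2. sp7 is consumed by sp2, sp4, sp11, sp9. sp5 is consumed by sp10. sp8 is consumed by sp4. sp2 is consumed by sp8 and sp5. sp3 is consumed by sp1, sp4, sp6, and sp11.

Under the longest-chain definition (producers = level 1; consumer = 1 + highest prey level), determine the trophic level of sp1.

sp3 is a producer → level 1.
sp1 eats sp3 → level 2.

Trophic level 2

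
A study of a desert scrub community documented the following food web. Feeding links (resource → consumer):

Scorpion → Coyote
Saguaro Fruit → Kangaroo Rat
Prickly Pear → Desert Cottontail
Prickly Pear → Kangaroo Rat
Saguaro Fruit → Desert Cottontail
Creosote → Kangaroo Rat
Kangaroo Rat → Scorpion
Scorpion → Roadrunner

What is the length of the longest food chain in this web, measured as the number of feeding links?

One longest chain: Saguaro Fruit → Kangaroo Rat → Scorpion → Coyote.
It has 4 species and 3 links.

3 links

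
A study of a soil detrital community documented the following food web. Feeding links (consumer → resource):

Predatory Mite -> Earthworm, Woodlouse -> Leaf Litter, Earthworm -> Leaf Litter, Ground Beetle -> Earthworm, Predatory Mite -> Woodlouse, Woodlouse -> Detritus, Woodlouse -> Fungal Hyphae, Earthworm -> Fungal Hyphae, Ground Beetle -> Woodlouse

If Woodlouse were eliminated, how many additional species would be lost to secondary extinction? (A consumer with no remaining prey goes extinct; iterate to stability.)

Remove Woodlouse.
Every predator of it retains at least one other prey: Predatory Mite still has Earthworm; Ground Beetle still has Earthworm.
No consumer loses all prey, so no secondary extinctions occur.

0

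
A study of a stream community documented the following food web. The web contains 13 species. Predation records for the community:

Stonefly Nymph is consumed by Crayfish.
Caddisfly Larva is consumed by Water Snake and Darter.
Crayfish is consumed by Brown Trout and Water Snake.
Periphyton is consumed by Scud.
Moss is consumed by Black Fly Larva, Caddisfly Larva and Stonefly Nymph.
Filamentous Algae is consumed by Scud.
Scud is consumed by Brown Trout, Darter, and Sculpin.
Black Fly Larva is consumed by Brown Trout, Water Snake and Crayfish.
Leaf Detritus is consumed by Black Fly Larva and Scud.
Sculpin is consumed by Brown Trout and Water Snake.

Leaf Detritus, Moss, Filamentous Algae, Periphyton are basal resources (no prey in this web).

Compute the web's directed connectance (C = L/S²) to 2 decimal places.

C = 0.12

The web has S = 13 species and L = 20 feeding links.
C = L / S² = 20 / 169 = 0.1183 ≈ 0.12.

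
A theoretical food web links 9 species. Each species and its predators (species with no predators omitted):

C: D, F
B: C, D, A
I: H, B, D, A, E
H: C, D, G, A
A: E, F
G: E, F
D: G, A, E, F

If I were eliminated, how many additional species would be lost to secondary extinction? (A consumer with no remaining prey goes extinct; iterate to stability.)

8

Remove I.
Round 1: H (all prey gone), B (all prey gone) → extinct.
Round 2: C (all prey gone) → extinct.
Round 3: D (all prey gone) → extinct.
Round 4: G (all prey gone), A (all prey gone) → extinct.
Round 5: E (all prey gone), F (all prey gone) → extinct.
No further losses. Total secondary extinctions: 8.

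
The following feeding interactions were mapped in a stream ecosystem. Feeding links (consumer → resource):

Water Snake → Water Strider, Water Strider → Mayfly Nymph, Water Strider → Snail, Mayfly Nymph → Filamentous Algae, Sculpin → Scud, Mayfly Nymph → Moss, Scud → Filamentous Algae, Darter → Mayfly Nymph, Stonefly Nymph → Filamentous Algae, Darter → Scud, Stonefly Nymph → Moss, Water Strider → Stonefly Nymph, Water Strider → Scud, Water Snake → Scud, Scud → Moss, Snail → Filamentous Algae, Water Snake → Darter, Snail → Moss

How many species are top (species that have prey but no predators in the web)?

2

Top species (has prey, but nothing eats it): Sculpin, Water Snake.
Count: 2.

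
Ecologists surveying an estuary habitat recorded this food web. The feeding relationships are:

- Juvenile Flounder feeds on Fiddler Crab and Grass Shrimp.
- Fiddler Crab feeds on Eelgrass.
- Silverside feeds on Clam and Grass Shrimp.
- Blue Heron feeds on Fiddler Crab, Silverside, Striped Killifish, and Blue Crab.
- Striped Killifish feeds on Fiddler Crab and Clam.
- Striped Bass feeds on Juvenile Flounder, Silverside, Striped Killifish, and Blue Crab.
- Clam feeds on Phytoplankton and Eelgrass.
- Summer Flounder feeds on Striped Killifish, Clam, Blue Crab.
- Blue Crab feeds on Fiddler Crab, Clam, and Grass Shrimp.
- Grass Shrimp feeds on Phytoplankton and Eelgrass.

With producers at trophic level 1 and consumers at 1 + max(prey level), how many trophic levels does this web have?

Producers (level 1): Phytoplankton, Eelgrass.
Eelgrass → Fiddler Crab → Striped Killifish → Blue Heron gives Blue Heron level 4.
No species has a prey at level 4, so no species reaches level 5.

4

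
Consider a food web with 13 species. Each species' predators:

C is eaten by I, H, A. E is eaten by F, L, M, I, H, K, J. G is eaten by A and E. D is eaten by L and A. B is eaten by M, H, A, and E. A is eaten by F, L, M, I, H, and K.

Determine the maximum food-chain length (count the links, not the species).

2 links

One longest chain: B → E → J.
It has 3 species and 2 links.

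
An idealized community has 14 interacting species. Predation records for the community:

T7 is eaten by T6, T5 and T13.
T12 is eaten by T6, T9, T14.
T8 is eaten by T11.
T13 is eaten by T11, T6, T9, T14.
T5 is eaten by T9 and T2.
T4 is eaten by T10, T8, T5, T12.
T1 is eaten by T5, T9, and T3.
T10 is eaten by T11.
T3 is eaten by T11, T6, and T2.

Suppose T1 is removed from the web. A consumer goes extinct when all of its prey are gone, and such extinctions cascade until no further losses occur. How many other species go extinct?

Remove T1.
Round 1: T3 (all prey gone) → extinct.
No further losses. Total secondary extinctions: 1.

1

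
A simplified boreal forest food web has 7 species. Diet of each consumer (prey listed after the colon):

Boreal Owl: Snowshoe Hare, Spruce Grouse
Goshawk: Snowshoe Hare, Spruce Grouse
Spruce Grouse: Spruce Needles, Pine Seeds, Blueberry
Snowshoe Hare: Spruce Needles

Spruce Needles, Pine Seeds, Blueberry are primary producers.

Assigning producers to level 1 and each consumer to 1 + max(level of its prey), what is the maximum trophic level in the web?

Producers (level 1): Spruce Needles, Pine Seeds, Blueberry.
Spruce Needles → Snowshoe Hare → Boreal Owl gives Boreal Owl level 3.
No species has a prey at level 3, so no species reaches level 4.

3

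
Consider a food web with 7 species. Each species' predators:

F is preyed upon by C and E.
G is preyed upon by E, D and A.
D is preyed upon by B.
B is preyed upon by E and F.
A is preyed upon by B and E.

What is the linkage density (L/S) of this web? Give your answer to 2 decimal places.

There are L = 10 links among S = 7 species.
L/S = 10/7 = 1.4286 ≈ 1.43.

L/S = 1.43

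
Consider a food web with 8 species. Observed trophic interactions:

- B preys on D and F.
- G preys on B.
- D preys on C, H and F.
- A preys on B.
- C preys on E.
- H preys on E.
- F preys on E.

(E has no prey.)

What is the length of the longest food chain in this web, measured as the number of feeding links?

One longest chain: E → C → D → B → G.
It has 5 species and 4 links.

4 links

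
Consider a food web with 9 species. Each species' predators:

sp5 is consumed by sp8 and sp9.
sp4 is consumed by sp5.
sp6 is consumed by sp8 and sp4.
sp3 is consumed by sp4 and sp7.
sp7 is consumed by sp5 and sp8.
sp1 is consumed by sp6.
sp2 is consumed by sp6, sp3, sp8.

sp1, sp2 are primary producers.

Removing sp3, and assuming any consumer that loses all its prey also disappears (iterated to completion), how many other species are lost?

Remove sp3.
Round 1: sp7 (all prey gone) → extinct.
No further losses. Total secondary extinctions: 1.

1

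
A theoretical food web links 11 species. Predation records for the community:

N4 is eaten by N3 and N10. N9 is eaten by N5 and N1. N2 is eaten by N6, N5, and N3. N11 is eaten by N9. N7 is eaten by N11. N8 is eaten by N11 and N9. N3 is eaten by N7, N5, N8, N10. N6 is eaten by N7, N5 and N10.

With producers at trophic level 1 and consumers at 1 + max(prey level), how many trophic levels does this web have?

6

Producers (level 1): N2, N4.
N2 → N3 → N7 → N11 → N9 → N5 gives N5 level 6.
No species has a prey at level 6, so no species reaches level 7.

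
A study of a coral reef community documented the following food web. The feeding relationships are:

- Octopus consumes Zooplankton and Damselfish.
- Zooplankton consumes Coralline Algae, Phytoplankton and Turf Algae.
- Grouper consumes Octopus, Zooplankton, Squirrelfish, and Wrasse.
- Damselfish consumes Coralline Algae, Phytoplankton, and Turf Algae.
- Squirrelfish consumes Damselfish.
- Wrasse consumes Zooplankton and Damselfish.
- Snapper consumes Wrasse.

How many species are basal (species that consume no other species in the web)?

Basal species (no prey listed): Phytoplankton, Coralline Algae, Turf Algae.
Count: 3.

3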